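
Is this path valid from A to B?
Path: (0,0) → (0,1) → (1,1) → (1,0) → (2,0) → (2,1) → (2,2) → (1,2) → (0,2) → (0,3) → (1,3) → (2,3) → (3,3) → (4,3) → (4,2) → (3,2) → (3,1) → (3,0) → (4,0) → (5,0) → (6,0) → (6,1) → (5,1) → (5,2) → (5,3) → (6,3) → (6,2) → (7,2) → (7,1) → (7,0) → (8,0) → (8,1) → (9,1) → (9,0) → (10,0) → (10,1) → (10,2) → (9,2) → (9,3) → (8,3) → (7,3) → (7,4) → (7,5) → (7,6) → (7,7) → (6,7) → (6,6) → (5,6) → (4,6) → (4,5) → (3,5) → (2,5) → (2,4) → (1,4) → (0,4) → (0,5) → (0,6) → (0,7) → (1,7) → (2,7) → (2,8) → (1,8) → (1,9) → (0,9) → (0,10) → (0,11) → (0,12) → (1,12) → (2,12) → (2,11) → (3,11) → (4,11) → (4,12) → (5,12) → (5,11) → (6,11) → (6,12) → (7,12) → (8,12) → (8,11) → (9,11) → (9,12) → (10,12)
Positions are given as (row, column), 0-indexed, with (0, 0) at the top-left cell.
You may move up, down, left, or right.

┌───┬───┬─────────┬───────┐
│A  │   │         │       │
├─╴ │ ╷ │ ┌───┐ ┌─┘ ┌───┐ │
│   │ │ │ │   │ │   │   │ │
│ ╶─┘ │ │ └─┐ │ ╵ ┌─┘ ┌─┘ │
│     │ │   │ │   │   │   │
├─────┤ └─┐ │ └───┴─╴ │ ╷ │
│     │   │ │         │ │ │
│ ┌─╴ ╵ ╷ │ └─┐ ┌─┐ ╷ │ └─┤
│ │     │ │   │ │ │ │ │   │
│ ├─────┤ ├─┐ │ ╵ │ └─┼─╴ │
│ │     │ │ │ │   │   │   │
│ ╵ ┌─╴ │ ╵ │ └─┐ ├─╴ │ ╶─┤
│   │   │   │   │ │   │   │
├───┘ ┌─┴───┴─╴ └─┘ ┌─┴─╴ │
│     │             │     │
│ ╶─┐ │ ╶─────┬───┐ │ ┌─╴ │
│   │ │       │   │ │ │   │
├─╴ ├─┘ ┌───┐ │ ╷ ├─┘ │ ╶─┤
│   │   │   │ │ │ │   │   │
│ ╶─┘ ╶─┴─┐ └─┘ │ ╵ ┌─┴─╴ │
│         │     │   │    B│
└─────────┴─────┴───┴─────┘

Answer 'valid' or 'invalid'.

Checking path validity:
Result: All consecutive moves are passable.

valid

Correct solution:

┌───┬───┬─────────┬───────┐
│A ↓│↱ ↓│↱ → → ↓  │↱ → → ↓│
├─╴ │ ╷ │ ┌───┐ ┌─┘ ┌───┐ │
│↓ ↲│↑│↓│↑│   │↓│↱ ↑│   │↓│
│ ╶─┘ │ │ └─┐ │ ╵ ┌─┘ ┌─┘ │
│↳ → ↑│↓│↑ ↰│ │↳ ↑│   │↓ ↲│
├─────┤ └─┐ │ └───┴─╴ │ ╷ │
│↓ ← ↰│↓  │↑│         │↓│ │
│ ┌─╴ ╵ ╷ │ └─┐ ┌─┐ ╷ │ └─┤
│↓│  ↑ ↲│ │↑ ↰│ │ │ │ │↳ ↓│
│ ├─────┤ ├─┐ │ ╵ │ └─┼─╴ │
│↓│↱ → ↓│ │ │↑│   │   │↓ ↲│
│ ╵ ┌─╴ │ ╵ │ └─┐ ├─╴ │ ╶─┤
│↳ ↑│↓ ↲│   │↑ ↰│ │   │↳ ↓│
├───┘ ┌─┴───┴─╴ └─┘ ┌─┴─╴ │
│↓ ← ↲│↱ → → → ↑    │    ↓│
│ ╶─┐ │ ╶─────┬───┐ │ ┌─╴ │
│↳ ↓│ │↑      │   │ │ │↓ ↲│
├─╴ ├─┘ ┌───┐ │ ╷ ├─┘ │ ╶─┤
│↓ ↲│↱ ↑│   │ │ │ │   │↳ ↓│
│ ╶─┘ ╶─┴─┐ └─┘ │ ╵ ┌─┴─╴ │
│↳ → ↑    │     │   │    B│
└─────────┴─────┴───┴─────┘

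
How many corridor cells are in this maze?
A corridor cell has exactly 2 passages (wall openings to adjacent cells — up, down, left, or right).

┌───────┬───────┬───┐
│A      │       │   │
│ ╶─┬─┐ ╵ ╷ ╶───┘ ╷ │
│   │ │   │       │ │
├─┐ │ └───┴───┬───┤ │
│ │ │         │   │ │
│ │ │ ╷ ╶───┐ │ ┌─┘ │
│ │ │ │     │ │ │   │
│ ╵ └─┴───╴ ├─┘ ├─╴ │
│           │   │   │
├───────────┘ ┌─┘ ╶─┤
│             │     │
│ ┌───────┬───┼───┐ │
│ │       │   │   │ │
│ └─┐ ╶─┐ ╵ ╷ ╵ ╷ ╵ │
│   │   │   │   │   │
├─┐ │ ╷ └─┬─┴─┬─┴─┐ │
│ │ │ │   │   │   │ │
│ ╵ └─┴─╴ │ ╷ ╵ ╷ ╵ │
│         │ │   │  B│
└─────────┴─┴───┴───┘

Counting cells with exactly 2 passages:
Total corridor cells: 78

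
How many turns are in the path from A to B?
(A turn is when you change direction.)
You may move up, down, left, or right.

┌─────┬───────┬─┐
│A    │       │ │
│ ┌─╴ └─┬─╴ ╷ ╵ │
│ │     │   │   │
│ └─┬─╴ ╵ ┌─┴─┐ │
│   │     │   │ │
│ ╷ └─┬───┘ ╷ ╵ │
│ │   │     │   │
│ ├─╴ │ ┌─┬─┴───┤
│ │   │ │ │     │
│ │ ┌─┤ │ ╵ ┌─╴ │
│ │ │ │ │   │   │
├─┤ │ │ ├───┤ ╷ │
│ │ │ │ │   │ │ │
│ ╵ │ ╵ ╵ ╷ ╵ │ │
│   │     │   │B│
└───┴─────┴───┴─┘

Directions: right, right, down, right, down, right, up, right, up, right, down, right, down, down, left, up, left, down, left, left, down, down, down, down, right, up, right, down, right, up, up, right, down, down
Number of turns: 25

Solution:

┌─────┬───────┬─┐
│A → ↓│    ↱ ↓│ │
│ ┌─╴ └─┬─╴ ╷ ╵ │
│ │  ↳ ↓│↱ ↑│↳ ↓│
│ └─┬─╴ ╵ ┌─┴─┐ │
│   │  ↳ ↑│↓ ↰│↓│
│ ╷ └─┬───┘ ╷ ╵ │
│ │   │↓ ← ↲│↑ ↲│
│ ├─╴ │ ┌─┬─┴───┤
│ │   │↓│ │     │
│ │ ┌─┤ │ ╵ ┌─╴ │
│ │ │ │↓│   │↱ ↓│
├─┤ │ │ ├───┤ ╷ │
│ │ │ │↓│↱ ↓│↑│↓│
│ ╵ │ ╵ ╵ ╷ ╵ │ │
│   │  ↳ ↑│↳ ↑│B│
└───┴─────┴───┴─┘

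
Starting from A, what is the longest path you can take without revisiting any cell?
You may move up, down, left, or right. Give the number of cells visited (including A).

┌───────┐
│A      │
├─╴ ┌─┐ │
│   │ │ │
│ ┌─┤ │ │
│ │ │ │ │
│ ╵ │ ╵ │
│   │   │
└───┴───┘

Finding longest simple path using DFS:
Start: (0, 0)
Longest path visits 10 cells
Path: A → right → right → right → down → down → down → left → up → up

Solution:

┌───────┐
│A → → ↓│
├─╴ ┌─┐ │
│   │B│↓│
│ ┌─┤ │ │
│ │ │↑│↓│
│ ╵ │ ╵ │
│   │↑ ↲│
└───┴───┘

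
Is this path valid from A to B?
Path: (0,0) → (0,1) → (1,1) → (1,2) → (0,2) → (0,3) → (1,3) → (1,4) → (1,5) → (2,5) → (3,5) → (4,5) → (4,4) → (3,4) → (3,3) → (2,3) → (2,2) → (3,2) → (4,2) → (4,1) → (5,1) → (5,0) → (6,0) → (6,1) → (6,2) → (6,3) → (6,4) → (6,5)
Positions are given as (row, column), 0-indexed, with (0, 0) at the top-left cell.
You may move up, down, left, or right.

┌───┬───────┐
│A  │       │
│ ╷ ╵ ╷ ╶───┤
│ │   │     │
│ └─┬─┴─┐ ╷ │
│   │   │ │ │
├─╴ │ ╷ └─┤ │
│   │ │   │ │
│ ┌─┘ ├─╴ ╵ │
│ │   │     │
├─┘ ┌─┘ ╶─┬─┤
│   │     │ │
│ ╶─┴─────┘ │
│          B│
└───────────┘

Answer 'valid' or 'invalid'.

Checking path validity:
Result: All consecutive moves are passable.

valid

Correct solution:

┌───┬───────┐
│A ↓│↱ ↓    │
│ ╷ ╵ ╷ ╶───┤
│ │↳ ↑│↳ → ↓│
│ └─┬─┴─┐ ╷ │
│   │↓ ↰│ │↓│
├─╴ │ ╷ └─┤ │
│   │↓│↑ ↰│↓│
│ ┌─┘ ├─╴ ╵ │
│ │↓ ↲│  ↑ ↲│
├─┘ ┌─┘ ╶─┬─┤
│↓ ↲│     │ │
│ ╶─┴─────┘ │
│↳ → → → → B│
└───────────┘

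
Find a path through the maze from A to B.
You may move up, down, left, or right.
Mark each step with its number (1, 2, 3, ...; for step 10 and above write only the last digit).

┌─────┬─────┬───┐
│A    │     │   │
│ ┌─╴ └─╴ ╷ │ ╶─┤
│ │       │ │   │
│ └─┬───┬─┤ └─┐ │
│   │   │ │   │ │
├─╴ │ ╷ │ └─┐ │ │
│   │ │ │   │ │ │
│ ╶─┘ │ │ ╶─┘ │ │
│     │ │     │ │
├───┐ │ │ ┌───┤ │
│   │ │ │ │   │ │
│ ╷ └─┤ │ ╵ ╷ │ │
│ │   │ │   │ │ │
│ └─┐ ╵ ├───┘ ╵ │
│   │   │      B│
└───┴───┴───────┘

Finding the shortest path through the maze:
Path length: 22 steps
Directions: right → right → down → right → right → up → right → down → down → right → down → down → left → left → down → down → right → up → right → down → down → right

Solution:

┌─────┬─────┬───┐
│A 1 2│  6 7│   │
│ ┌─╴ └─╴ ╷ │ ╶─┤
│ │  3 4 5│8│   │
│ └─┬───┬─┤ └─┐ │
│   │   │ │9 0│ │
├─╴ │ ╷ │ └─┐ │ │
│   │ │ │   │1│ │
│ ╶─┘ │ │ ╶─┘ │ │
│     │ │4 3 2│ │
├───┐ │ │ ┌───┤ │
│   │ │ │5│8 9│ │
│ ╷ └─┤ │ ╵ ╷ │ │
│ │   │ │6 7│0│ │
│ └─┐ ╵ ├───┘ ╵ │
│   │   │    1 B│
└───┴───┴───────┘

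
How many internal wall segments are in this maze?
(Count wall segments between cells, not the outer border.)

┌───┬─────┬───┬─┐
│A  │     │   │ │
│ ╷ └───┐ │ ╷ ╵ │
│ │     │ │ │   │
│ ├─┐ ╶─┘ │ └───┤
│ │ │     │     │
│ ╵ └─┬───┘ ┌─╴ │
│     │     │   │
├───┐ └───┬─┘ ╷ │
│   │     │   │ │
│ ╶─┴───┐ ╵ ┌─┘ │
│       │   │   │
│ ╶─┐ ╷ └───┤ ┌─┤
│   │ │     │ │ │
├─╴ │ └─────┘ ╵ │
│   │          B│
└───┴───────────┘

Counting internal wall segments:
Total internal walls: 49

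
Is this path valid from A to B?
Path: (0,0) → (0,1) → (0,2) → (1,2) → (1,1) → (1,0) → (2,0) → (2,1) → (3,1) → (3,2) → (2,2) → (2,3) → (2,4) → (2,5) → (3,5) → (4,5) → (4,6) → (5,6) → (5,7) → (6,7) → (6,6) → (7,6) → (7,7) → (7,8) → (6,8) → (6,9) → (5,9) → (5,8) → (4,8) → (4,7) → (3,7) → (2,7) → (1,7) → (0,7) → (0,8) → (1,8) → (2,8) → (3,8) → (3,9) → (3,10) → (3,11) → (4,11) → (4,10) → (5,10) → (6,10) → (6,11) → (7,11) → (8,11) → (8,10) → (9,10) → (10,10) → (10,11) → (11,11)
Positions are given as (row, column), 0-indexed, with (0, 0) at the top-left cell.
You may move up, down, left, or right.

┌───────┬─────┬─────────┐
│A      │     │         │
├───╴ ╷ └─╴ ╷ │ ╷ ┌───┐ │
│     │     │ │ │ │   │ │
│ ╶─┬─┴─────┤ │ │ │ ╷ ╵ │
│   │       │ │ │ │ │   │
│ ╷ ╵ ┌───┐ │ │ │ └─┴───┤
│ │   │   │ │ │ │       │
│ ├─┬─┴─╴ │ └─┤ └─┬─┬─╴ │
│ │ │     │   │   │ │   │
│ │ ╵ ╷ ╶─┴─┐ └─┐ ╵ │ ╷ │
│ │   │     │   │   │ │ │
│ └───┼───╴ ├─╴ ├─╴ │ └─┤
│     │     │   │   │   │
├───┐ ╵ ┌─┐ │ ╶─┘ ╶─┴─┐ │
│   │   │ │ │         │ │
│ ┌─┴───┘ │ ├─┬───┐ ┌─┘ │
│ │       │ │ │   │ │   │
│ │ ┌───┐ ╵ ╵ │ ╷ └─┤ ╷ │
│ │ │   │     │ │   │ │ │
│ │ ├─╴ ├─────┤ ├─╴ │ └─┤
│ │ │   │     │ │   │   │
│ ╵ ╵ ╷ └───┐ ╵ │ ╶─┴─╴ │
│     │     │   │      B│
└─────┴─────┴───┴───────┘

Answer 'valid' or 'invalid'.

Checking path validity:
Result: All consecutive moves are passable.

valid

Correct solution:

┌───────┬─────┬─────────┐
│A → ↓  │     │↱ ↓      │
├───╴ ╷ └─╴ ╷ │ ╷ ┌───┐ │
│↓ ← ↲│     │ │↑│↓│   │ │
│ ╶─┬─┴─────┤ │ │ │ ╷ ╵ │
│↳ ↓│↱ → → ↓│ │↑│↓│ │   │
│ ╷ ╵ ┌───┐ │ │ │ └─┴───┤
│ │↳ ↑│   │↓│ │↑│↳ → → ↓│
│ ├─┬─┴─╴ │ └─┤ └─┬─┬─╴ │
│ │ │     │↳ ↓│↑ ↰│ │↓ ↲│
│ │ ╵ ╷ ╶─┴─┐ └─┐ ╵ │ ╷ │
│ │   │     │↳ ↓│↑ ↰│↓│ │
│ └───┼───╴ ├─╴ ├─╴ │ └─┤
│     │     │↓ ↲│↱ ↑│↳ ↓│
├───┐ ╵ ┌─┐ │ ╶─┘ ╶─┴─┐ │
│   │   │ │ │↳ → ↑    │↓│
│ ┌─┴───┘ │ ├─┬───┐ ┌─┘ │
│ │       │ │ │   │ │↓ ↲│
│ │ ┌───┐ ╵ ╵ │ ╷ └─┤ ╷ │
│ │ │   │     │ │   │↓│ │
│ │ ├─╴ ├─────┤ ├─╴ │ └─┤
│ │ │   │     │ │   │↳ ↓│
│ ╵ ╵ ╷ └───┐ ╵ │ ╶─┴─╴ │
│     │     │   │      B│
└─────┴─────┴───┴───────┘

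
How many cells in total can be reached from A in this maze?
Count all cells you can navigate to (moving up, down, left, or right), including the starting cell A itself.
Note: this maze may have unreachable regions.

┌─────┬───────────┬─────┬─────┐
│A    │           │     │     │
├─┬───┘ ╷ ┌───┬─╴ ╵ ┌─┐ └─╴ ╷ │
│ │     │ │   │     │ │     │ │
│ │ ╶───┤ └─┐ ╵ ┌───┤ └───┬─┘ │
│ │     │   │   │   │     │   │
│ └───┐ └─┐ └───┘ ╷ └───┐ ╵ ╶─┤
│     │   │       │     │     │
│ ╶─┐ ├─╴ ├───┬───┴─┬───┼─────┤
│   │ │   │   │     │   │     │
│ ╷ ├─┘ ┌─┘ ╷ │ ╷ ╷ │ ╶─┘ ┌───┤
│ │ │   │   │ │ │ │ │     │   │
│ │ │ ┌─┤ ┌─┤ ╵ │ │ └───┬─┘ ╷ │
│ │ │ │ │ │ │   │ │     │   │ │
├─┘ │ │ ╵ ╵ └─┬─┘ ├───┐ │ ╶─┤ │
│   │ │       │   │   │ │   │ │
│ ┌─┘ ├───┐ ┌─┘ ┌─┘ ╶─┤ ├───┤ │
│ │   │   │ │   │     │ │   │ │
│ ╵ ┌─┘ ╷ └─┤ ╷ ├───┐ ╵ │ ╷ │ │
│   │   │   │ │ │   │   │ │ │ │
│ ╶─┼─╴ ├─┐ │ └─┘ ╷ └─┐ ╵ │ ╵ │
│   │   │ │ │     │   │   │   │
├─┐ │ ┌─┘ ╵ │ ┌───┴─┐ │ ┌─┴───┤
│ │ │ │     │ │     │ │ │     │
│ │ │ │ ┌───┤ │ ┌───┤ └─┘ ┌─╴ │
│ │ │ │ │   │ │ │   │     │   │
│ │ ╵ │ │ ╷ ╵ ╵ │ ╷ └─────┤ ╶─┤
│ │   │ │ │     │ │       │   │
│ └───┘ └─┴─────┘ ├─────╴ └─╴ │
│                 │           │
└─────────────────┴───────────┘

Using BFS/flood-fill to find all reachable cells from A:
Maze size: 15 × 15 = 225 total cells
222 cell(s) are walled off and cannot be reached from A.
Reachable cells: 3

Reachable region (· marks reachable cells):

┌─────┬───────────┬─────┬─────┐
│A · ·│           │     │     │
├─┬───┘ ╷ ┌───┬─╴ ╵ ┌─┐ └─╴ ╷ │
│ │     │ │   │     │ │     │ │
│ │ ╶───┤ └─┐ ╵ ┌───┤ └───┬─┘ │
│ │     │   │   │   │     │   │
│ └───┐ └─┐ └───┘ ╷ └───┐ ╵ ╶─┤
│     │   │       │     │     │
│ ╶─┐ ├─╴ ├───┬───┴─┬───┼─────┤
│   │ │   │   │     │   │     │
│ ╷ ├─┘ ┌─┘ ╷ │ ╷ ╷ │ ╶─┘ ┌───┤
│ │ │   │   │ │ │ │ │     │   │
│ │ │ ┌─┤ ┌─┤ ╵ │ │ └───┬─┘ ╷ │
│ │ │ │ │ │ │   │ │     │   │ │
├─┘ │ │ ╵ ╵ └─┬─┘ ├───┐ │ ╶─┤ │
│   │ │       │   │   │ │   │ │
│ ┌─┘ ├───┐ ┌─┘ ┌─┘ ╶─┤ ├───┤ │
│ │   │   │ │   │     │ │   │ │
│ ╵ ┌─┘ ╷ └─┤ ╷ ├───┐ ╵ │ ╷ │ │
│   │   │   │ │ │   │   │ │ │ │
│ ╶─┼─╴ ├─┐ │ └─┘ ╷ └─┐ ╵ │ ╵ │
│   │   │ │ │     │   │   │   │
├─┐ │ ┌─┘ ╵ │ ┌───┴─┐ │ ┌─┴───┤
│ │ │ │     │ │     │ │ │     │
│ │ │ │ ┌───┤ │ ┌───┤ └─┘ ┌─╴ │
│ │ │ │ │   │ │ │   │     │   │
│ │ ╵ │ │ ╷ ╵ ╵ │ ╷ └─────┤ ╶─┤
│ │   │ │ │     │ │       │   │
│ └───┘ └─┴─────┘ ├─────╴ └─╴ │
│                 │           │
└─────────────────┴───────────┘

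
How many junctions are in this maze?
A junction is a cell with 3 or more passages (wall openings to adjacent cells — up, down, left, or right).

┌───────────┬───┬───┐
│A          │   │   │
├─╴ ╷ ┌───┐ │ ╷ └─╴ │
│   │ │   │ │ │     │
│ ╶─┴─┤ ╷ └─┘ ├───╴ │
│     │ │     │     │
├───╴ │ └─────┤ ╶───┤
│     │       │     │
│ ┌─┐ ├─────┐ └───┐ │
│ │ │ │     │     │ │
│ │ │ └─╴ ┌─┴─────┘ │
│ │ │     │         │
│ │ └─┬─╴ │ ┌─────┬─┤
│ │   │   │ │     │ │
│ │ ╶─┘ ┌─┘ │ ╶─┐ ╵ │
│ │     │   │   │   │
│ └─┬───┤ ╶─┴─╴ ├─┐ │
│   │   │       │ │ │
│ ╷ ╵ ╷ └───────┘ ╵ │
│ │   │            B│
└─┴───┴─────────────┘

Checking each cell for number of passages:

Junctions found (3+ passages):
  (0, 1): 3 passages
  (0, 2): 3 passages
  (1, 9): 3 passages
  (3, 2): 3 passages
  (4, 4): 3 passages
  (5, 4): 3 passages
  (6, 1): 3 passages
  (7, 9): 3 passages
  (8, 0): 3 passages
  (9, 8): 3 passages
Total junctions: 10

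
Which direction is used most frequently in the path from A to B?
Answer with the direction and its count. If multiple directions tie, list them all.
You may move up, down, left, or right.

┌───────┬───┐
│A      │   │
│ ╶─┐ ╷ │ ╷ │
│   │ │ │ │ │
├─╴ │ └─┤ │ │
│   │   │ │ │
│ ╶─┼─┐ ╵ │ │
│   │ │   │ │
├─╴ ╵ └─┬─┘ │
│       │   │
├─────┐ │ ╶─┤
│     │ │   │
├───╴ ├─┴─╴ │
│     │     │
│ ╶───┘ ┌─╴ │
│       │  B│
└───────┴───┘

Directions: right, right, down, down, right, down, right, up, up, up, right, down, down, down, down, left, down, right, down, down
Counts: {'right': 6, 'down': 10, 'up': 3, 'left': 1}
Most common: down (10 times)

Solution:

┌───────┬───┐
│A → ↓  │↱ ↓│
│ ╶─┐ ╷ │ ╷ │
│   │↓│ │↑│↓│
├─╴ │ └─┤ │ │
│   │↳ ↓│↑│↓│
│ ╶─┼─┐ ╵ │ │
│   │ │↳ ↑│↓│
├─╴ ╵ └─┬─┘ │
│       │↓ ↲│
├─────┐ │ ╶─┤
│     │ │↳ ↓│
├───╴ ├─┴─╴ │
│     │    ↓│
│ ╶───┘ ┌─╴ │
│       │  B│
└───────┴───┘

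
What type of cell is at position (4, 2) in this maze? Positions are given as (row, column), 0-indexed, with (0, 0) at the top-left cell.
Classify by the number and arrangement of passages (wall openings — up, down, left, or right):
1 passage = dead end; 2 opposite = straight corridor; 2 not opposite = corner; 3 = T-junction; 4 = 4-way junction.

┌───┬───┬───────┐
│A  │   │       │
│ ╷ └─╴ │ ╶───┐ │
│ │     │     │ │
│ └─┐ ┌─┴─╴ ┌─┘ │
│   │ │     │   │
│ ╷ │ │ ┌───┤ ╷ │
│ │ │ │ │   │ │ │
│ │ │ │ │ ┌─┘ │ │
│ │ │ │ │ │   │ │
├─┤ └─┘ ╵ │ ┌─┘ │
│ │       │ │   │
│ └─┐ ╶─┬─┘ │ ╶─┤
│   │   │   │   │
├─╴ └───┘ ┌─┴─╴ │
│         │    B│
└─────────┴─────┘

Checking cell at (4, 2):
Number of passages: 1
Cell type: dead end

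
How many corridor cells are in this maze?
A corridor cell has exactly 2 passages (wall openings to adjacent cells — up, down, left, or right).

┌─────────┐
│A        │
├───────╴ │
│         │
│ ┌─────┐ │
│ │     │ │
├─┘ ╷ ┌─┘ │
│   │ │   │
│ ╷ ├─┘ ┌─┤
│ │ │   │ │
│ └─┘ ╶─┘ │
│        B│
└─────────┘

Counting cells with exactly 2 passages:
Total corridor cells: 20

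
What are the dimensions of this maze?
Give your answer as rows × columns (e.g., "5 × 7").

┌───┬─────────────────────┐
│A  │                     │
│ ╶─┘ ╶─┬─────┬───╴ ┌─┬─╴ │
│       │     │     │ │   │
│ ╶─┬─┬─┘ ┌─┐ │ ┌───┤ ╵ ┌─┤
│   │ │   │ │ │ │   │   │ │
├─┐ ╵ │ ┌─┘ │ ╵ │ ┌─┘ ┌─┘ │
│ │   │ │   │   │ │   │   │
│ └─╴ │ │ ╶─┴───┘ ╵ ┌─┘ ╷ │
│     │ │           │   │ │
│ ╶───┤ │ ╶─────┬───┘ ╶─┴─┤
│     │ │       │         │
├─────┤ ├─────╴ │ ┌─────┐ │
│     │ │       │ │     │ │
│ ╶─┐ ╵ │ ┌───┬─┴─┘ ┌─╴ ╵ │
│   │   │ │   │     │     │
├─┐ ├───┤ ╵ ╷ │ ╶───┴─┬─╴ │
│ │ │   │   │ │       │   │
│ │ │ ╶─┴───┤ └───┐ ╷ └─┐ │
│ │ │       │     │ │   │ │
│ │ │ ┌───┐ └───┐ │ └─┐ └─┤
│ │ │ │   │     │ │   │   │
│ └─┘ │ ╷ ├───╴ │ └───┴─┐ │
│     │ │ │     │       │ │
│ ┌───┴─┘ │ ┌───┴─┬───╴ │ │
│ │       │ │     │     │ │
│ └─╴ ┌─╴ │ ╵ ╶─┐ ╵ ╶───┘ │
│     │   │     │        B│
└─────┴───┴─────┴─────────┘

Counting the maze dimensions:
Rows (vertical): 14
Columns (horizontal): 13
Dimensions: 14 × 13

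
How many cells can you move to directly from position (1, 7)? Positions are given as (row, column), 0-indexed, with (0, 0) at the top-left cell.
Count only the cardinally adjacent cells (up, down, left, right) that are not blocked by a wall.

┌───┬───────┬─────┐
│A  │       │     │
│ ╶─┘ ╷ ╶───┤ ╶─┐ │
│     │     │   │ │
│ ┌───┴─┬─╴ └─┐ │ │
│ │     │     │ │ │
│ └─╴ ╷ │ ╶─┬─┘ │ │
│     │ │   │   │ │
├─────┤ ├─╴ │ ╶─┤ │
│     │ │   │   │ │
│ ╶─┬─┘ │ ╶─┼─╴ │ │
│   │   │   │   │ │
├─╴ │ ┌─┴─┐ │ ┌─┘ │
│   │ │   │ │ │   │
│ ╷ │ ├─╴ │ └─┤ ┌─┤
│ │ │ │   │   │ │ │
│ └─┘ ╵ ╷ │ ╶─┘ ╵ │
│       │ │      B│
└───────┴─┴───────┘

Checking passable neighbors of (1, 7):
Neighbors: (2, 7), (1, 6)
Count: 2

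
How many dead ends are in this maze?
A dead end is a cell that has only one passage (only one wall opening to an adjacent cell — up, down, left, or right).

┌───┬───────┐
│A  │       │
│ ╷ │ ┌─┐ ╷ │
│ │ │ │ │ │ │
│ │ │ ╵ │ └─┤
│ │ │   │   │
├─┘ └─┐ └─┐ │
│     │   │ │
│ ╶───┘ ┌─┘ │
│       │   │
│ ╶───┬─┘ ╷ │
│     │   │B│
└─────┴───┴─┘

Checking each cell for number of passages:

Dead ends found at positions:
  (1, 3)
  (1, 5)
  (2, 0)
  (3, 2)
  (3, 4)
  (5, 2)
  (5, 3)
  (5, 5)
Total dead ends: 8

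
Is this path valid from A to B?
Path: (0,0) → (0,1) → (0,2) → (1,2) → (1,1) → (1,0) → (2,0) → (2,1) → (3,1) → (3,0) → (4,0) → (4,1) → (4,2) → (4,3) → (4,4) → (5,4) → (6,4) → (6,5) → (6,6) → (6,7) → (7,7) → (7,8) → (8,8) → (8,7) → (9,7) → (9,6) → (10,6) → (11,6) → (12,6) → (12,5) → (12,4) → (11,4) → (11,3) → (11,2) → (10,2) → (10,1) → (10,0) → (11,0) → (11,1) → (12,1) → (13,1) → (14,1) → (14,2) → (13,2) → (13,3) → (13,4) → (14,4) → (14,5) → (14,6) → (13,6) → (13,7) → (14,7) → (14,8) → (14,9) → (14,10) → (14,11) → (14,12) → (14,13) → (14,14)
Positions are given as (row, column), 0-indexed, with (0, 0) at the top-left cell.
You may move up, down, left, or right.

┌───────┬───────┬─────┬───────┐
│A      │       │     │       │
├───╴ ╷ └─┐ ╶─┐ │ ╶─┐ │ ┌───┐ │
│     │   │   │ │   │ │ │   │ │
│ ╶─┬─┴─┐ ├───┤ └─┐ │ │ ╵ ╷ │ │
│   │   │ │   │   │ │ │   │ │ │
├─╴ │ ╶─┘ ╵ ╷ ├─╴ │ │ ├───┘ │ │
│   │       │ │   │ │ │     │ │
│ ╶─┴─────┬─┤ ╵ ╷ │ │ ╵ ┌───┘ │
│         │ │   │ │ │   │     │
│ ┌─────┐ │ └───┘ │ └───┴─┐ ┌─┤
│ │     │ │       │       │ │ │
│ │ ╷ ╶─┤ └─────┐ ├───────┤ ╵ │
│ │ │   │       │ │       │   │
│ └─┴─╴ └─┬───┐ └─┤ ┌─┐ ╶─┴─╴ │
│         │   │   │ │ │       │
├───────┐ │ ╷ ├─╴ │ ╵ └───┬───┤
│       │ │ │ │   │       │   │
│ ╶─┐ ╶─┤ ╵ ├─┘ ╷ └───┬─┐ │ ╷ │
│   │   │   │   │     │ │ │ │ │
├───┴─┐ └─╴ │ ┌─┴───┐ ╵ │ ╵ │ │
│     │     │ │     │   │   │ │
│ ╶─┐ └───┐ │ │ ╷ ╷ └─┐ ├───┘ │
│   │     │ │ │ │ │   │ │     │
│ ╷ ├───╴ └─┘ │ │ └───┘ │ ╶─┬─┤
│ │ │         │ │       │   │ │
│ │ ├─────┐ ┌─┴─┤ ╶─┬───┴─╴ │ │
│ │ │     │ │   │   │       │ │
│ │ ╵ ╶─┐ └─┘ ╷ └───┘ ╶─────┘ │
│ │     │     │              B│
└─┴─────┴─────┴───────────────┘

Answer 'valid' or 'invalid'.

Checking path validity:
Result: All consecutive moves are passable.

valid

Correct solution:

┌───────┬───────┬─────┬───────┐
│A → ↓  │       │     │       │
├───╴ ╷ └─┐ ╶─┐ │ ╶─┐ │ ┌───┐ │
│↓ ← ↲│   │   │ │   │ │ │   │ │
│ ╶─┬─┴─┐ ├───┤ └─┐ │ │ ╵ ╷ │ │
│↳ ↓│   │ │   │   │ │ │   │ │ │
├─╴ │ ╶─┘ ╵ ╷ ├─╴ │ │ ├───┘ │ │
│↓ ↲│       │ │   │ │ │     │ │
│ ╶─┴─────┬─┤ ╵ ╷ │ │ ╵ ┌───┘ │
│↳ → → → ↓│ │   │ │ │   │     │
│ ┌─────┐ │ └───┘ │ └───┴─┐ ┌─┤
│ │     │↓│       │       │ │ │
│ │ ╷ ╶─┤ └─────┐ ├───────┤ ╵ │
│ │ │   │↳ → → ↓│ │       │   │
│ └─┴─╴ └─┬───┐ └─┤ ┌─┐ ╶─┴─╴ │
│         │   │↳ ↓│ │ │       │
├───────┐ │ ╷ ├─╴ │ ╵ └───┬───┤
│       │ │ │ │↓ ↲│       │   │
│ ╶─┐ ╶─┤ ╵ ├─┘ ╷ └───┬─┐ │ ╷ │
│   │   │   │↓ ↲│     │ │ │ │ │
├───┴─┐ └─╴ │ ┌─┴───┐ ╵ │ ╵ │ │
│↓ ← ↰│     │↓│     │   │   │ │
│ ╶─┐ └───┐ │ │ ╷ ╷ └─┐ ├───┘ │
│↳ ↓│↑ ← ↰│ │↓│ │ │   │ │     │
│ ╷ ├───╴ └─┘ │ │ └───┘ │ ╶─┬─┤
│ │↓│    ↑ ← ↲│ │       │   │ │
│ │ ├─────┐ ┌─┴─┤ ╶─┬───┴─╴ │ │
│ │↓│↱ → ↓│ │↱ ↓│   │       │ │
│ │ ╵ ╶─┐ └─┘ ╷ └───┘ ╶─────┘ │
│ │↳ ↑  │↳ → ↑│↳ → → → → → → B│
└─┴─────┴─────┴───────────────┘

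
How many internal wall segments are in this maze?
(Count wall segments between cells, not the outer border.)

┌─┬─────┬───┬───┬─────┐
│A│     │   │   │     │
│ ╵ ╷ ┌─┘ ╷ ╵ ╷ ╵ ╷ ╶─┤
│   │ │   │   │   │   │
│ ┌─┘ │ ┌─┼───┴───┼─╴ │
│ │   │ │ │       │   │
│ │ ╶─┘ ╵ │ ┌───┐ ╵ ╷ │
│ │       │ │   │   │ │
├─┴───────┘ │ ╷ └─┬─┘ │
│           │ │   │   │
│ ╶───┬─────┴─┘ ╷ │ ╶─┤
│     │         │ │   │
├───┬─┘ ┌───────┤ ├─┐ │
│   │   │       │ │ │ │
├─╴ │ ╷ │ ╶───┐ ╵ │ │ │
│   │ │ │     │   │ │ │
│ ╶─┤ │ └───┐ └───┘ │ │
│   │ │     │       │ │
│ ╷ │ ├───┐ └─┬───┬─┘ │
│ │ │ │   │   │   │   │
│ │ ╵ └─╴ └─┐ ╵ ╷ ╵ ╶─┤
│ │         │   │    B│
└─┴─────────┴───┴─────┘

Counting internal wall segments:
Total internal walls: 100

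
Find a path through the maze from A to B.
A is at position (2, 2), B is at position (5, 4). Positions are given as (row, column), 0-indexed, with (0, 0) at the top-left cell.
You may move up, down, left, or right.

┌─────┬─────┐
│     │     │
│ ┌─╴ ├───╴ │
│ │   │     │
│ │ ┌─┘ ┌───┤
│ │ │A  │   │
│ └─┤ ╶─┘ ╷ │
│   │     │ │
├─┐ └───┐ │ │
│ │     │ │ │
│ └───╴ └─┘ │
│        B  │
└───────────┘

Finding the shortest path from (2, 2) to (5, 4):
Path length: 9 steps
Directions: down → right → right → up → right → down → down → down → left

Solution:

┌─────┬─────┐
│     │     │
│ ┌─╴ ├───╴ │
│ │   │     │
│ │ ┌─┘ ┌───┤
│ │ │A  │↱ ↓│
│ └─┤ ╶─┘ ╷ │
│   │↳ → ↑│↓│
├─┐ └───┐ │ │
│ │     │ │↓│
│ └───╴ └─┘ │
│        B ↲│
└───────────┘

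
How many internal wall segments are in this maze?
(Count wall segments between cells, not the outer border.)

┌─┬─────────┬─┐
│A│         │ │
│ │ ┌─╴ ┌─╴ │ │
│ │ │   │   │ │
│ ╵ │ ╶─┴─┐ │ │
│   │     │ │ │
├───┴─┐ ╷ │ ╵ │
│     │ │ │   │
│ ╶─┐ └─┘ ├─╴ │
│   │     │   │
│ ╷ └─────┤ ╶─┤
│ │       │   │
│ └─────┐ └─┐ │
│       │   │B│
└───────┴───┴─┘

Counting internal wall segments:
Total internal walls: 36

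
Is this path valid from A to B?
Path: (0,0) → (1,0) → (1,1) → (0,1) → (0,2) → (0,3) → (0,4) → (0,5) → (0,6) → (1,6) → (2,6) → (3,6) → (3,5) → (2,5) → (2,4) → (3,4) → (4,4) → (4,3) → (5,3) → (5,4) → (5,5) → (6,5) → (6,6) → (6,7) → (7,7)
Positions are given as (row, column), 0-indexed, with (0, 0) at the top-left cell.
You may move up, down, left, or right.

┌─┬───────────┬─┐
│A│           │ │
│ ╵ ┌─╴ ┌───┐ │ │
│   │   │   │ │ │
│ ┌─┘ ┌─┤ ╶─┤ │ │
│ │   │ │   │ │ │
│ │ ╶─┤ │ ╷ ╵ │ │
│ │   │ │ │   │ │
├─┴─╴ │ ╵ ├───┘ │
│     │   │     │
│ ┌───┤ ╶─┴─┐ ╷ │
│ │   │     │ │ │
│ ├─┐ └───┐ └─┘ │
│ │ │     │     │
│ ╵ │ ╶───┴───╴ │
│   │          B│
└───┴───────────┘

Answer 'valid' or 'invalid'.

Checking path validity:
Result: All consecutive moves are passable.

valid

Correct solution:

┌─┬───────────┬─┐
│A│↱ → → → → ↓│ │
│ ╵ ┌─╴ ┌───┐ │ │
│↳ ↑│   │   │↓│ │
│ ┌─┘ ┌─┤ ╶─┤ │ │
│ │   │ │↓ ↰│↓│ │
│ │ ╶─┤ │ ╷ ╵ │ │
│ │   │ │↓│↑ ↲│ │
├─┴─╴ │ ╵ ├───┘ │
│     │↓ ↲│     │
│ ┌───┤ ╶─┴─┐ ╷ │
│ │   │↳ → ↓│ │ │
│ ├─┐ └───┐ └─┘ │
│ │ │     │↳ → ↓│
│ ╵ │ ╶───┴───╴ │
│   │          B│
└───┴───────────┘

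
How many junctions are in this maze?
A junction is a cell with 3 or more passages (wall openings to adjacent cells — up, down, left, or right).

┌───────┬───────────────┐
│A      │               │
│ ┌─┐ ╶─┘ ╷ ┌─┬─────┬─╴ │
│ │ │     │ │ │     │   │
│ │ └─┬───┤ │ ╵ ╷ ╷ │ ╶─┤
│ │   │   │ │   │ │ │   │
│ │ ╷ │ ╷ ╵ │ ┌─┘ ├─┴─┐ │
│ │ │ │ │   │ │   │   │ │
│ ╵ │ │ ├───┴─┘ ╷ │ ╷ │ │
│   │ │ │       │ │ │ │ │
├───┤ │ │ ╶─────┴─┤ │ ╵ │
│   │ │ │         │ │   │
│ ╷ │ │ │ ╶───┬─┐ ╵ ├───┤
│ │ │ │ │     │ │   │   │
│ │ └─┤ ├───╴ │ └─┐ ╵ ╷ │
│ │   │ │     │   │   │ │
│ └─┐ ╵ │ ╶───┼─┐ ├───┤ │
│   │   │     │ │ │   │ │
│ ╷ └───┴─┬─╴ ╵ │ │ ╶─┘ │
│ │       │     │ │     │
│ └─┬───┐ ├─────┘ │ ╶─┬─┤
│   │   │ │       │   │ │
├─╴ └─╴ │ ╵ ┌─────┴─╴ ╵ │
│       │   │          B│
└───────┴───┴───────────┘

Checking each cell for number of passages:

Junctions found (3+ passages):
  (0, 2): 3 passages
  (0, 5): 3 passages
  (1, 8): 3 passages
  (2, 1): 3 passages
  (2, 6): 3 passages
  (3, 8): 3 passages
  (5, 4): 3 passages
  (6, 9): 3 passages
  (8, 0): 3 passages
  (9, 6): 3 passages
  (9, 9): 3 passages
  (11, 1): 3 passages
  (11, 10): 3 passages
Total junctions: 13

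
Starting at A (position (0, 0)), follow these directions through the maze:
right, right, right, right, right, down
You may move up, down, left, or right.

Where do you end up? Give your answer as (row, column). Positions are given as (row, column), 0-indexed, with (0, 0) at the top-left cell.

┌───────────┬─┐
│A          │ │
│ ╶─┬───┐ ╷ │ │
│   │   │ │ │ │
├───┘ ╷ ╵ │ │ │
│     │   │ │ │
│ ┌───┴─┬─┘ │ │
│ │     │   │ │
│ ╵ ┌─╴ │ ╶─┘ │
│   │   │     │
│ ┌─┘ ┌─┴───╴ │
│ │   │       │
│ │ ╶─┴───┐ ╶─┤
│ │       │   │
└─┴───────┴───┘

Following directions step by step:
Start: (0, 0)
  right: (0, 0) → (0, 1)
  right: (0, 1) → (0, 2)
  right: (0, 2) → (0, 3)
  right: (0, 3) → (0, 4)
  right: (0, 4) → (0, 5)
  down: (0, 5) → (1, 5)
Final position: (1, 5)

Path taken:

┌───────────┬─┐
│A → → → → ↓│ │
│ ╶─┬───┐ ╷ │ │
│   │   │ │B│ │
├───┘ ╷ ╵ │ │ │
│     │   │ │ │
│ ┌───┴─┬─┘ │ │
│ │     │   │ │
│ ╵ ┌─╴ │ ╶─┘ │
│   │   │     │
│ ┌─┘ ┌─┴───╴ │
│ │   │       │
│ │ ╶─┴───┐ ╶─┤
│ │       │   │
└─┴───────┴───┘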